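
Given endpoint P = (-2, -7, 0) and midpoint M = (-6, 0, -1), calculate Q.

Q = 2M - P
  = (2·(-6) - (-2), 2·0 - (-7), 2·(-1) - 0)
  = (-12 + 2, 0 + 7, -2 + 0)
  = (-10, 7, -2)

(-10, 7, -2)


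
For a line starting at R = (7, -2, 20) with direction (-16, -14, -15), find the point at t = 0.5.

P(t) = R + t·d
  = (7 + (-16)·0.5, -2 + (-14)·0.5, 20 + (-15)·0.5)
  = (7 - 8, -2 - 7, 20 - 7.5)
  = (-1, -9, 12.5)

(-1, -9, 12.5)


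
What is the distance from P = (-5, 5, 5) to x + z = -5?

distance = |a·x₀ + b·y₀ + c·z₀ - d| / √(a² + b² + c²)
  = |1·(-5) + 0·5 + 1·5 - (-5)| / √(1² + 0² + 1²)
  = |-5 + 0 + 5 + 5| / √(1 + 0 + 1)
  = |5| / √2
  = 5 / 1.414
  ≈ 3.536

3.536


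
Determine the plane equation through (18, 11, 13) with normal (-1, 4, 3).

The plane through P with normal n = (a, b, c) satisfies n·(r - P) = 0,
i.e. ax + by + cz = a·x₀ + b·y₀ + c·z₀.
d = (-1)·18 + 4·11 + 3·13
  = -18 + 44 + 39
  = 65
Equation: -x + 4y + 3z = 65

-x + 4y + 3z = 65


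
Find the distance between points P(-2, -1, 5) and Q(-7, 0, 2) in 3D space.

d = √[(x₂-x₁)² + (y₂-y₁)² + (z₂-z₁)²]
  = √[(-5)² + 1² + (-3)²]
  = √[25 + 1 + 9]
  = √35
  ≈ 5.916

5.916


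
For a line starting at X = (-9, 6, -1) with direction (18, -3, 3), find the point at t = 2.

P(t) = X + t·d
  = (-9 + 18·2, 6 + (-3)·2, -1 + 3·2)
  = (-9 + 36, 6 - 6, -1 + 6)
  = (27, 0, 5)

(27, 0, 5)


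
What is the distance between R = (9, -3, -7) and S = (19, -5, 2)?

d = √[(x₂-x₁)² + (y₂-y₁)² + (z₂-z₁)²]
  = √[10² + (-2)² + 9²]
  = √[100 + 4 + 81]
  = √185
  ≈ 13.6

13.6


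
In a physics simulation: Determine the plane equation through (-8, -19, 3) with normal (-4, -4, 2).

The plane through P with normal n = (a, b, c) satisfies n·(r - P) = 0,
i.e. ax + by + cz = a·x₀ + b·y₀ + c·z₀.
d = (-4)·(-8) + (-4)·(-19) + 2·3
  = 32 + 76 + 6
  = 114
Equation: -4x - 4y + 2z = 114

-4x - 4y + 2z = 114


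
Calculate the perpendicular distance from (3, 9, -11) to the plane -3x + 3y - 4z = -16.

distance = |a·x₀ + b·y₀ + c·z₀ - d| / √(a² + b² + c²)
  = |(-3)·3 + 3·9 + (-4)·(-11) - (-16)| / √((-3)² + 3² + (-4)²)
  = |-9 + 27 + 44 + 16| / √(9 + 9 + 16)
  = |78| / √34
  = 78 / 5.831
  ≈ 13.38

13.38


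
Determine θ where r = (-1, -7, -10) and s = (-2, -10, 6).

r·s = (-1)·(-2) + (-7)·(-10) + (-10)·6 = 2 + 70 - 60 = 12
|r| = √((-1)² + (-7)² + (-10)²) = √150 ≈ 12.25
|s| = √((-2)² + (-10)² + 6²) = √140 ≈ 11.83
cos θ = (r·s)/(|r||s|) = 12/(12.25·11.83) ≈ 0.08281
θ = arccos(0.08281) ≈ 85.25°

85.25°


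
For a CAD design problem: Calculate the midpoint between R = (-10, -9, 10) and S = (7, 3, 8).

M = ((x₁+x₂)/2, (y₁+y₂)/2, (z₁+z₂)/2)
  = ((-10 + 7)/2, (-9 + 3)/2, (10 + 8)/2)
  = (-3/2, -6/2, 18/2)
  = (-1.5, -3, 9)

(-1.5, -3, 9)


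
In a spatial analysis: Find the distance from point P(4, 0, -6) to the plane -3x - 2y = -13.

distance = |a·x₀ + b·y₀ + c·z₀ - d| / √(a² + b² + c²)
  = |(-3)·4 + (-2)·0 + 0·(-6) - (-13)| / √((-3)² + (-2)² + 0²)
  = |-12 + 0 + 0 + 13| / √(9 + 4 + 0)
  = |1| / √13
  = 1 / 3.606
  ≈ 0.2774

0.2774


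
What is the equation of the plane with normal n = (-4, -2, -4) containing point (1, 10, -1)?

The plane through P with normal n = (a, b, c) satisfies n·(r - P) = 0,
i.e. ax + by + cz = a·x₀ + b·y₀ + c·z₀.
d = (-4)·1 + (-2)·10 + (-4)·(-1)
  = -4 - 20 + 4
  = -20
Equation: -4x - 2y - 4z = -20

-4x - 2y - 4z = -20


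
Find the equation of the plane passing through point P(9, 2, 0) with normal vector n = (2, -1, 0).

The plane through P with normal n = (a, b, c) satisfies n·(r - P) = 0,
i.e. ax + by + cz = a·x₀ + b·y₀ + c·z₀.
d = 2·9 + (-1)·2 + 0·0
  = 18 - 2 + 0
  = 16
Equation: 2x - y = 16

2x - y = 16


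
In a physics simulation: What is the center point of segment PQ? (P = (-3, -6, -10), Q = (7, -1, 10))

M = ((x₁+x₂)/2, (y₁+y₂)/2, (z₁+z₂)/2)
  = ((-3 + 7)/2, (-6 - 1)/2, (-10 + 10)/2)
  = (4/2, -7/2, 0/2)
  = (2, -3.5, 0)

(2, -3.5, 0)


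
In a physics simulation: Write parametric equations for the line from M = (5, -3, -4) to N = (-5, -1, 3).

Direction vector d = N - M = (-5 - 5, -1 + 3, 3 + 4) = (-10, 2, 7)
Parametric form r = M + t·d:
x = 5 - 10t, y = -3 + 2t, z = -4 + 7t

x = 5 - 10t, y = -3 + 2t, z = -4 + 7t


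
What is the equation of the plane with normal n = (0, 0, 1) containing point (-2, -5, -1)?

The plane through P with normal n = (a, b, c) satisfies n·(r - P) = 0,
i.e. ax + by + cz = a·x₀ + b·y₀ + c·z₀.
d = 0·(-2) + 0·(-5) + 1·(-1)
  = 0 + 0 - 1
  = -1
Equation: z = -1

z = -1


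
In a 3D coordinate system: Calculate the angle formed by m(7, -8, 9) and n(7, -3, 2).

m·n = 7·7 + (-8)·(-3) + 9·2 = 49 + 24 + 18 = 91
|m| = √(7² + (-8)² + 9²) = √194 ≈ 13.93
|n| = √(7² + (-3)² + 2²) = √62 ≈ 7.874
cos θ = (m·n)/(|m||n|) = 91/(13.93·7.874) ≈ 0.8297
θ = arccos(0.8297) ≈ 33.93°

33.93°


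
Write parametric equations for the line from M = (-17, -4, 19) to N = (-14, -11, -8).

Direction vector d = N - M = (-14 + 17, -11 + 4, -8 - 19) = (3, -7, -27)
Parametric form r = M + t·d:
x = -17 + 3t, y = -4 - 7t, z = 19 - 27t

x = -17 + 3t, y = -4 - 7t, z = 19 - 27t


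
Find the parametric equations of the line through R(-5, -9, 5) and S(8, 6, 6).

Direction vector d = S - R = (8 + 5, 6 + 9, 6 - 5) = (13, 15, 1)
Parametric form r = R + t·d:
x = -5 + 13t, y = -9 + 15t, z = 5 + t

x = -5 + 13t, y = -9 + 15t, z = 5 + t


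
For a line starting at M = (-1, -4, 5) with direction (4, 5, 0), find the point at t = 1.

P(t) = M + t·d
  = (-1 + 4·1, -4 + 5·1, 5 + 0·1)
  = (-1 + 4, -4 + 5, 5 + 0)
  = (3, 1, 5)

(3, 1, 5)


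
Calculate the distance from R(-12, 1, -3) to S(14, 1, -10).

d = √[(x₂-x₁)² + (y₂-y₁)² + (z₂-z₁)²]
  = √[26² + 0² + (-7)²]
  = √[676 + 0 + 49]
  = √725
  ≈ 26.93

26.93


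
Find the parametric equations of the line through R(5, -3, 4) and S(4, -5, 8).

Direction vector d = S - R = (4 - 5, -5 + 3, 8 - 4) = (-1, -2, 4)
Parametric form r = R + t·d:
x = 5 - t, y = -3 - 2t, z = 4 + 4t

x = 5 - t, y = -3 - 2t, z = 4 + 4t


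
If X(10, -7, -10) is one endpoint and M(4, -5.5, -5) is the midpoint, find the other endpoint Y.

Y = 2M - X
  = (2·4 - 10, 2·(-5.5) - (-7), 2·(-5) - (-10))
  = (8 - 10, -11 + 7, -10 + 10)
  = (-2, -4, 0)

(-2, -4, 0)


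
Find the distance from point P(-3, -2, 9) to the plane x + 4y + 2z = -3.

distance = |a·x₀ + b·y₀ + c·z₀ - d| / √(a² + b² + c²)
  = |1·(-3) + 4·(-2) + 2·9 - (-3)| / √(1² + 4² + 2²)
  = |-3 - 8 + 18 + 3| / √(1 + 16 + 4)
  = |10| / √21
  = 10 / 4.583
  ≈ 2.182

2.182


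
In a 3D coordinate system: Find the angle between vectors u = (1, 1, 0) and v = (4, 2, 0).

u·v = 1·4 + 1·2 + 0·0 = 4 + 2 + 0 = 6
|u| = √(1² + 1² + 0²) = √2 ≈ 1.414
|v| = √(4² + 2² + 0²) = √20 ≈ 4.472
cos θ = (u·v)/(|u||v|) = 6/(1.414·4.472) ≈ 0.9487
θ = arccos(0.9487) ≈ 18.43°

18.43°


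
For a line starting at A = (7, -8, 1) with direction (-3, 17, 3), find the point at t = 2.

P(t) = A + t·d
  = (7 + (-3)·2, -8 + 17·2, 1 + 3·2)
  = (7 - 6, -8 + 34, 1 + 6)
  = (1, 26, 7)

(1, 26, 7)


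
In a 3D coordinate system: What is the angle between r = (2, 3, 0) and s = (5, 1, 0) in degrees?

r·s = 2·5 + 3·1 + 0·0 = 10 + 3 + 0 = 13
|r| = √(2² + 3² + 0²) = √13 ≈ 3.606
|s| = √(5² + 1² + 0²) = √26 ≈ 5.099
cos θ = (r·s)/(|r||s|) = 13/(3.606·5.099) ≈ 0.7071
θ = arccos(0.7071) ≈ 45°

45°


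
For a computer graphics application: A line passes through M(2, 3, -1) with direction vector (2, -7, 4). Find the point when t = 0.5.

P(t) = M + t·d
  = (2 + 2·0.5, 3 + (-7)·0.5, -1 + 4·0.5)
  = (2 + 1, 3 - 3.5, -1 + 2)
  = (3, -0.5, 1)

(3, -0.5, 1)


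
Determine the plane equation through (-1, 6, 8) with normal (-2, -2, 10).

The plane through P with normal n = (a, b, c) satisfies n·(r - P) = 0,
i.e. ax + by + cz = a·x₀ + b·y₀ + c·z₀.
d = (-2)·(-1) + (-2)·6 + 10·8
  = 2 - 12 + 80
  = 70
Equation: -2x - 2y + 10z = 70

-2x - 2y + 10z = 70


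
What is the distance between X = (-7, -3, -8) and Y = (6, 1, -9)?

d = √[(x₂-x₁)² + (y₂-y₁)² + (z₂-z₁)²]
  = √[13² + 4² + (-1)²]
  = √[169 + 16 + 1]
  = √186
  ≈ 13.64

13.64


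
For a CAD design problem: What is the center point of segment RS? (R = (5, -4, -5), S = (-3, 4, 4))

M = ((x₁+x₂)/2, (y₁+y₂)/2, (z₁+z₂)/2)
  = ((5 - 3)/2, (-4 + 4)/2, (-5 + 4)/2)
  = (2/2, 0/2, -1/2)
  = (1, 0, -0.5)

(1, 0, -0.5)


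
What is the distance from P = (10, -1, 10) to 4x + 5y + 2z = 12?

distance = |a·x₀ + b·y₀ + c·z₀ - d| / √(a² + b² + c²)
  = |4·10 + 5·(-1) + 2·10 - 12| / √(4² + 5² + 2²)
  = |40 - 5 + 20 - 12| / √(16 + 25 + 4)
  = |43| / √45
  = 43 / 6.708
  ≈ 6.41

6.41


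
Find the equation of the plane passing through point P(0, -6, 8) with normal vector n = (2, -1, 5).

The plane through P with normal n = (a, b, c) satisfies n·(r - P) = 0,
i.e. ax + by + cz = a·x₀ + b·y₀ + c·z₀.
d = 2·0 + (-1)·(-6) + 5·8
  = 0 + 6 + 40
  = 46
Equation: 2x - y + 5z = 46

2x - y + 5z = 46


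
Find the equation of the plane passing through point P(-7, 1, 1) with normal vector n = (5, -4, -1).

The plane through P with normal n = (a, b, c) satisfies n·(r - P) = 0,
i.e. ax + by + cz = a·x₀ + b·y₀ + c·z₀.
d = 5·(-7) + (-4)·1 + (-1)·1
  = -35 - 4 - 1
  = -40
Equation: 5x - 4y - z = -40

5x - 4y - z = -40


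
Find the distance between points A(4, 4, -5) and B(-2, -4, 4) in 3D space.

d = √[(x₂-x₁)² + (y₂-y₁)² + (z₂-z₁)²]
  = √[(-6)² + (-8)² + 9²]
  = √[36 + 64 + 81]
  = √181
  ≈ 13.45

13.45


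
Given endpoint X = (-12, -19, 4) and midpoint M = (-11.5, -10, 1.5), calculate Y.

Y = 2M - X
  = (2·(-11.5) - (-12), 2·(-10) - (-19), 2·1.5 - 4)
  = (-23 + 12, -20 + 19, 3 - 4)
  = (-11, -1, -1)

(-11, -1, -1)


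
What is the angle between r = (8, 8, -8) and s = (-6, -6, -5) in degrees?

r·s = 8·(-6) + 8·(-6) + (-8)·(-5) = -48 - 48 + 40 = -56
|r| = √(8² + 8² + (-8)²) = √192 ≈ 13.86
|s| = √((-6)² + (-6)² + (-5)²) = √97 ≈ 9.849
cos θ = (r·s)/(|r||s|) = -56/(13.86·9.849) ≈ -0.4103
θ = arccos(-0.4103) ≈ 114.2°

114.2°


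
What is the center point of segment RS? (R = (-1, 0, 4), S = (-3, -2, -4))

M = ((x₁+x₂)/2, (y₁+y₂)/2, (z₁+z₂)/2)
  = ((-1 - 3)/2, (0 - 2)/2, (4 - 4)/2)
  = (-4/2, -2/2, 0/2)
  = (-2, -1, 0)

(-2, -1, 0)


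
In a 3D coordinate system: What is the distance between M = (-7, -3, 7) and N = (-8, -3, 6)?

d = √[(x₂-x₁)² + (y₂-y₁)² + (z₂-z₁)²]
  = √[(-1)² + 0² + (-1)²]
  = √[1 + 0 + 1]
  = √2
  ≈ 1.414

1.414


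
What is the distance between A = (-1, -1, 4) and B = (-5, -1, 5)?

d = √[(x₂-x₁)² + (y₂-y₁)² + (z₂-z₁)²]
  = √[(-4)² + 0² + 1²]
  = √[16 + 0 + 1]
  = √17
  ≈ 4.123

4.123


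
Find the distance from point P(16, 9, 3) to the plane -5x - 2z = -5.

distance = |a·x₀ + b·y₀ + c·z₀ - d| / √(a² + b² + c²)
  = |(-5)·16 + 0·9 + (-2)·3 - (-5)| / √((-5)² + 0² + (-2)²)
  = |-80 + 0 - 6 + 5| / √(25 + 0 + 4)
  = |-81| / √29
  = 81 / 5.385
  ≈ 15.04

15.04


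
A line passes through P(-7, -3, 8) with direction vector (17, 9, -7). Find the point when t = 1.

P(t) = P + t·d
  = (-7 + 17·1, -3 + 9·1, 8 + (-7)·1)
  = (-7 + 17, -3 + 9, 8 - 7)
  = (10, 6, 1)

(10, 6, 1)


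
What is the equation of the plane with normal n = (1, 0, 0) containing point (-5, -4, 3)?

The plane through P with normal n = (a, b, c) satisfies n·(r - P) = 0,
i.e. ax + by + cz = a·x₀ + b·y₀ + c·z₀.
d = 1·(-5) + 0·(-4) + 0·3
  = -5 + 0 + 0
  = -5
Equation: x = -5

x = -5


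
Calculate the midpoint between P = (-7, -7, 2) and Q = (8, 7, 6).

M = ((x₁+x₂)/2, (y₁+y₂)/2, (z₁+z₂)/2)
  = ((-7 + 8)/2, (-7 + 7)/2, (2 + 6)/2)
  = (1/2, 0/2, 8/2)
  = (0.5, 0, 4)

(0.5, 0, 4)


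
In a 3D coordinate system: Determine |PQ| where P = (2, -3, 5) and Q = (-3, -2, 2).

d = √[(x₂-x₁)² + (y₂-y₁)² + (z₂-z₁)²]
  = √[(-5)² + 1² + (-3)²]
  = √[25 + 1 + 9]
  = √35
  ≈ 5.916

5.916


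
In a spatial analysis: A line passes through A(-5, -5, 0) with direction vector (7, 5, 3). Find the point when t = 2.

P(t) = A + t·d
  = (-5 + 7·2, -5 + 5·2, 0 + 3·2)
  = (-5 + 14, -5 + 10, 0 + 6)
  = (9, 5, 6)

(9, 5, 6)


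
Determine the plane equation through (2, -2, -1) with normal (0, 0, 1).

The plane through P with normal n = (a, b, c) satisfies n·(r - P) = 0,
i.e. ax + by + cz = a·x₀ + b·y₀ + c·z₀.
d = 0·2 + 0·(-2) + 1·(-1)
  = 0 + 0 - 1
  = -1
Equation: z = -1

z = -1


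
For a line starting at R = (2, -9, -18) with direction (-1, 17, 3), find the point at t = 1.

P(t) = R + t·d
  = (2 + (-1)·1, -9 + 17·1, -18 + 3·1)
  = (2 - 1, -9 + 17, -18 + 3)
  = (1, 8, -15)

(1, 8, -15)


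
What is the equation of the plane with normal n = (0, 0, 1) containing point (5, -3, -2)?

The plane through P with normal n = (a, b, c) satisfies n·(r - P) = 0,
i.e. ax + by + cz = a·x₀ + b·y₀ + c·z₀.
d = 0·5 + 0·(-3) + 1·(-2)
  = 0 + 0 - 2
  = -2
Equation: z = -2

z = -2


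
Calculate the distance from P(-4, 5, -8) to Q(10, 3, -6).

d = √[(x₂-x₁)² + (y₂-y₁)² + (z₂-z₁)²]
  = √[14² + (-2)² + 2²]
  = √[196 + 4 + 4]
  = √204
  ≈ 14.28

14.28


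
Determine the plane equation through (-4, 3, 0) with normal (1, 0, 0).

The plane through P with normal n = (a, b, c) satisfies n·(r - P) = 0,
i.e. ax + by + cz = a·x₀ + b·y₀ + c·z₀.
d = 1·(-4) + 0·3 + 0·0
  = -4 + 0 + 0
  = -4
Equation: x = -4

x = -4


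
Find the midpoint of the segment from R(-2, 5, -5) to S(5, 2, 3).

M = ((x₁+x₂)/2, (y₁+y₂)/2, (z₁+z₂)/2)
  = ((-2 + 5)/2, (5 + 2)/2, (-5 + 3)/2)
  = (3/2, 7/2, -2/2)
  = (1.5, 3.5, -1)

(1.5, 3.5, -1)


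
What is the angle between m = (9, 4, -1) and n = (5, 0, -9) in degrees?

m·n = 9·5 + 4·0 + (-1)·(-9) = 45 + 0 + 9 = 54
|m| = √(9² + 4² + (-1)²) = √98 ≈ 9.899
|n| = √(5² + 0² + (-9)²) = √106 ≈ 10.3
cos θ = (m·n)/(|m||n|) = 54/(9.899·10.3) ≈ 0.5298
θ = arccos(0.5298) ≈ 58.01°

58.01°


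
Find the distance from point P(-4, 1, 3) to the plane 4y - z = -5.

distance = |a·x₀ + b·y₀ + c·z₀ - d| / √(a² + b² + c²)
  = |0·(-4) + 4·1 + (-1)·3 - (-5)| / √(0² + 4² + (-1)²)
  = |0 + 4 - 3 + 5| / √(0 + 16 + 1)
  = |6| / √17
  = 6 / 4.123
  ≈ 1.455

1.455


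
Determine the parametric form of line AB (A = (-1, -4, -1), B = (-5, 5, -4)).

Direction vector d = B - A = (-5 + 1, 5 + 4, -4 + 1) = (-4, 9, -3)
Parametric form r = A + t·d:
x = -1 - 4t, y = -4 + 9t, z = -1 - 3t

x = -1 - 4t, y = -4 + 9t, z = -1 - 3t


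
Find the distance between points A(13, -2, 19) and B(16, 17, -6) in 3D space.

d = √[(x₂-x₁)² + (y₂-y₁)² + (z₂-z₁)²]
  = √[3² + 19² + (-25)²]
  = √[9 + 361 + 625]
  = √995
  ≈ 31.54

31.54


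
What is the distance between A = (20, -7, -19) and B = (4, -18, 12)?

d = √[(x₂-x₁)² + (y₂-y₁)² + (z₂-z₁)²]
  = √[(-16)² + (-11)² + 31²]
  = √[256 + 121 + 961]
  = √1338
  ≈ 36.58

36.58


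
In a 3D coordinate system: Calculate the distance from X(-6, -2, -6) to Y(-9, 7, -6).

d = √[(x₂-x₁)² + (y₂-y₁)² + (z₂-z₁)²]
  = √[(-3)² + 9² + 0²]
  = √[9 + 81 + 0]
  = √90
  ≈ 9.487

9.487


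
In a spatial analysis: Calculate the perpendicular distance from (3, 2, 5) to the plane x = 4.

distance = |a·x₀ + b·y₀ + c·z₀ - d| / √(a² + b² + c²)
  = |1·3 + 0·2 + 0·5 - 4| / √(1² + 0² + 0²)
  = |3 + 0 + 0 - 4| / √(1 + 0 + 0)
  = |-1| / √1
  = 1 / 1
  ≈ 1

1


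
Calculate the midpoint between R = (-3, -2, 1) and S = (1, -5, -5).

M = ((x₁+x₂)/2, (y₁+y₂)/2, (z₁+z₂)/2)
  = ((-3 + 1)/2, (-2 - 5)/2, (1 - 5)/2)
  = (-2/2, -7/2, -4/2)
  = (-1, -3.5, -2)

(-1, -3.5, -2)


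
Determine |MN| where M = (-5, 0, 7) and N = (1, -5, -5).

d = √[(x₂-x₁)² + (y₂-y₁)² + (z₂-z₁)²]
  = √[6² + (-5)² + (-12)²]
  = √[36 + 25 + 144]
  = √205
  ≈ 14.32

14.32


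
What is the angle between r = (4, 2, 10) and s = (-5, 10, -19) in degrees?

r·s = 4·(-5) + 2·10 + 10·(-19) = -20 + 20 - 190 = -190
|r| = √(4² + 2² + 10²) = √120 ≈ 10.95
|s| = √((-5)² + 10² + (-19)²) = √486 ≈ 22.05
cos θ = (r·s)/(|r||s|) = -190/(10.95·22.05) ≈ -0.7868
θ = arccos(-0.7868) ≈ 141.9°

141.9°


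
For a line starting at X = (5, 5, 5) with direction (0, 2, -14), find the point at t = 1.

P(t) = X + t·d
  = (5 + 0·1, 5 + 2·1, 5 + (-14)·1)
  = (5 + 0, 5 + 2, 5 - 14)
  = (5, 7, -9)

(5, 7, -9)


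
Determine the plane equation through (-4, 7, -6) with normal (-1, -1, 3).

The plane through P with normal n = (a, b, c) satisfies n·(r - P) = 0,
i.e. ax + by + cz = a·x₀ + b·y₀ + c·z₀.
d = (-1)·(-4) + (-1)·7 + 3·(-6)
  = 4 - 7 - 18
  = -21
Equation: -x - y + 3z = -21

-x - y + 3z = -21


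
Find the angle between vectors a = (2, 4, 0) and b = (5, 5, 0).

a·b = 2·5 + 4·5 + 0·0 = 10 + 20 + 0 = 30
|a| = √(2² + 4² + 0²) = √20 ≈ 4.472
|b| = √(5² + 5² + 0²) = √50 ≈ 7.071
cos θ = (a·b)/(|a||b|) = 30/(4.472·7.071) ≈ 0.9487
θ = arccos(0.9487) ≈ 18.43°

18.43°


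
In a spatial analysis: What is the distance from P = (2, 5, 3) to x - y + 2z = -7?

distance = |a·x₀ + b·y₀ + c·z₀ - d| / √(a² + b² + c²)
  = |1·2 + (-1)·5 + 2·3 - (-7)| / √(1² + (-1)² + 2²)
  = |2 - 5 + 6 + 7| / √(1 + 1 + 4)
  = |10| / √6
  = 10 / 2.449
  ≈ 4.082

4.082


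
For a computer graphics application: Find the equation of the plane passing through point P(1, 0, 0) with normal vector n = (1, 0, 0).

The plane through P with normal n = (a, b, c) satisfies n·(r - P) = 0,
i.e. ax + by + cz = a·x₀ + b·y₀ + c·z₀.
d = 1·1 + 0·0 + 0·0
  = 1 + 0 + 0
  = 1
Equation: x = 1

x = 1


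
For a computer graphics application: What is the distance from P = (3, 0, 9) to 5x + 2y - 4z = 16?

distance = |a·x₀ + b·y₀ + c·z₀ - d| / √(a² + b² + c²)
  = |5·3 + 2·0 + (-4)·9 - 16| / √(5² + 2² + (-4)²)
  = |15 + 0 - 36 - 16| / √(25 + 4 + 16)
  = |-37| / √45
  = 37 / 6.708
  ≈ 5.516

5.516


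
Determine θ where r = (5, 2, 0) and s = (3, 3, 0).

r·s = 5·3 + 2·3 + 0·0 = 15 + 6 + 0 = 21
|r| = √(5² + 2² + 0²) = √29 ≈ 5.385
|s| = √(3² + 3² + 0²) = √18 ≈ 4.243
cos θ = (r·s)/(|r||s|) = 21/(5.385·4.243) ≈ 0.9191
θ = arccos(0.9191) ≈ 23.2°

23.2°


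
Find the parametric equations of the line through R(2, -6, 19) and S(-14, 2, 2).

Direction vector d = S - R = (-14 - 2, 2 + 6, 2 - 19) = (-16, 8, -17)
Parametric form r = R + t·d:
x = 2 - 16t, y = -6 + 8t, z = 19 - 17t

x = 2 - 16t, y = -6 + 8t, z = 19 - 17t


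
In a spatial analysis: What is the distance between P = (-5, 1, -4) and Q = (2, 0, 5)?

d = √[(x₂-x₁)² + (y₂-y₁)² + (z₂-z₁)²]
  = √[7² + (-1)² + 9²]
  = √[49 + 1 + 81]
  = √131
  ≈ 11.45

11.45


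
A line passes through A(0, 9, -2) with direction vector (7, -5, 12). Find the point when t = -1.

P(t) = A + t·d
  = (0 + 7·(-1), 9 + (-5)·(-1), -2 + 12·(-1))
  = (0 - 7, 9 + 5, -2 - 12)
  = (-7, 14, -14)

(-7, 14, -14)


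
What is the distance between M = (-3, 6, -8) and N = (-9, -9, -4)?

d = √[(x₂-x₁)² + (y₂-y₁)² + (z₂-z₁)²]
  = √[(-6)² + (-15)² + 4²]
  = √[36 + 225 + 16]
  = √277
  ≈ 16.64

16.64


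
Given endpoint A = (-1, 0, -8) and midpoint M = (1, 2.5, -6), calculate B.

B = 2M - A
  = (2·1 - (-1), 2·2.5 - 0, 2·(-6) - (-8))
  = (2 + 1, 5 + 0, -12 + 8)
  = (3, 5, -4)

(3, 5, -4)


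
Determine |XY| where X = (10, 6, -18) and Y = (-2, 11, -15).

d = √[(x₂-x₁)² + (y₂-y₁)² + (z₂-z₁)²]
  = √[(-12)² + 5² + 3²]
  = √[144 + 25 + 9]
  = √178
  ≈ 13.34

13.34


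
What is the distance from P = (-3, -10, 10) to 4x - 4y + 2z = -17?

distance = |a·x₀ + b·y₀ + c·z₀ - d| / √(a² + b² + c²)
  = |4·(-3) + (-4)·(-10) + 2·10 - (-17)| / √(4² + (-4)² + 2²)
  = |-12 + 40 + 20 + 17| / √(16 + 16 + 4)
  = |65| / √36
  = 65 / 6
  ≈ 10.83

10.83


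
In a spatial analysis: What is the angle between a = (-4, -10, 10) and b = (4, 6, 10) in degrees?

a·b = (-4)·4 + (-10)·6 + 10·10 = -16 - 60 + 100 = 24
|a| = √((-4)² + (-10)² + 10²) = √216 ≈ 14.7
|b| = √(4² + 6² + 10²) = √152 ≈ 12.33
cos θ = (a·b)/(|a||b|) = 24/(14.7·12.33) ≈ 0.1325
θ = arccos(0.1325) ≈ 82.39°

82.39°


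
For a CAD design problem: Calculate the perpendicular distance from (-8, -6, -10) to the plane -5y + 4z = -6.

distance = |a·x₀ + b·y₀ + c·z₀ - d| / √(a² + b² + c²)
  = |0·(-8) + (-5)·(-6) + 4·(-10) - (-6)| / √(0² + (-5)² + 4²)
  = |0 + 30 - 40 + 6| / √(0 + 25 + 16)
  = |-4| / √41
  = 4 / 6.403
  ≈ 0.6247

0.6247


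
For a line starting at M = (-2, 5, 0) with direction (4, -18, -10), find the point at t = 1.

P(t) = M + t·d
  = (-2 + 4·1, 5 + (-18)·1, 0 + (-10)·1)
  = (-2 + 4, 5 - 18, 0 - 10)
  = (2, -13, -10)

(2, -13, -10)


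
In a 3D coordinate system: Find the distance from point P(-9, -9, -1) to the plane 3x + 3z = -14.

distance = |a·x₀ + b·y₀ + c·z₀ - d| / √(a² + b² + c²)
  = |3·(-9) + 0·(-9) + 3·(-1) - (-14)| / √(3² + 0² + 3²)
  = |-27 + 0 - 3 + 14| / √(9 + 0 + 9)
  = |-16| / √18
  = 16 / 4.243
  ≈ 3.771

3.771


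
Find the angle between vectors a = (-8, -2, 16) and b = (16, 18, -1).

a·b = (-8)·16 + (-2)·18 + 16·(-1) = -128 - 36 - 16 = -180
|a| = √((-8)² + (-2)² + 16²) = √324 ≈ 18
|b| = √(16² + 18² + (-1)²) = √581 ≈ 24.1
cos θ = (a·b)/(|a||b|) = -180/(18·24.1) ≈ -0.4149
θ = arccos(-0.4149) ≈ 114.5°

114.5°


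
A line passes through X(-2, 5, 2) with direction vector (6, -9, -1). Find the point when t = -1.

P(t) = X + t·d
  = (-2 + 6·(-1), 5 + (-9)·(-1), 2 + (-1)·(-1))
  = (-2 - 6, 5 + 9, 2 + 1)
  = (-8, 14, 3)

(-8, 14, 3)


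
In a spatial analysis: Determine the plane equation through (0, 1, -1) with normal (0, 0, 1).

The plane through P with normal n = (a, b, c) satisfies n·(r - P) = 0,
i.e. ax + by + cz = a·x₀ + b·y₀ + c·z₀.
d = 0·0 + 0·1 + 1·(-1)
  = 0 + 0 - 1
  = -1
Equation: z = -1

z = -1


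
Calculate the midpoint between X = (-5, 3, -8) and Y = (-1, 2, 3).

M = ((x₁+x₂)/2, (y₁+y₂)/2, (z₁+z₂)/2)
  = ((-5 - 1)/2, (3 + 2)/2, (-8 + 3)/2)
  = (-6/2, 5/2, -5/2)
  = (-3, 2.5, -2.5)

(-3, 2.5, -2.5)


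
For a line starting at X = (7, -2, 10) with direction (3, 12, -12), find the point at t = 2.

P(t) = X + t·d
  = (7 + 3·2, -2 + 12·2, 10 + (-12)·2)
  = (7 + 6, -2 + 24, 10 - 24)
  = (13, 22, -14)

(13, 22, -14)


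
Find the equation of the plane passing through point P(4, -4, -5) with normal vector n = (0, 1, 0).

The plane through P with normal n = (a, b, c) satisfies n·(r - P) = 0,
i.e. ax + by + cz = a·x₀ + b·y₀ + c·z₀.
d = 0·4 + 1·(-4) + 0·(-5)
  = 0 - 4 + 0
  = -4
Equation: y = -4

y = -4


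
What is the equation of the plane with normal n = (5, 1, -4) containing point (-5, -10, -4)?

The plane through P with normal n = (a, b, c) satisfies n·(r - P) = 0,
i.e. ax + by + cz = a·x₀ + b·y₀ + c·z₀.
d = 5·(-5) + 1·(-10) + (-4)·(-4)
  = -25 - 10 + 16
  = -19
Equation: 5x + y - 4z = -19

5x + y - 4z = -19


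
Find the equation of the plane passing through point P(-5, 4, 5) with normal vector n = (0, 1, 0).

The plane through P with normal n = (a, b, c) satisfies n·(r - P) = 0,
i.e. ax + by + cz = a·x₀ + b·y₀ + c·z₀.
d = 0·(-5) + 1·4 + 0·5
  = 0 + 4 + 0
  = 4
Equation: y = 4

y = 4


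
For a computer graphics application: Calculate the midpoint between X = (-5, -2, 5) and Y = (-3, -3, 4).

M = ((x₁+x₂)/2, (y₁+y₂)/2, (z₁+z₂)/2)
  = ((-5 - 3)/2, (-2 - 3)/2, (5 + 4)/2)
  = (-8/2, -5/2, 9/2)
  = (-4, -2.5, 4.5)

(-4, -2.5, 4.5)


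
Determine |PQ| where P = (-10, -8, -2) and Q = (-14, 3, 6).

d = √[(x₂-x₁)² + (y₂-y₁)² + (z₂-z₁)²]
  = √[(-4)² + 11² + 8²]
  = √[16 + 121 + 64]
  = √201
  ≈ 14.18

14.18


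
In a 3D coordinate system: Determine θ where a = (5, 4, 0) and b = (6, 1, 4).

a·b = 5·6 + 4·1 + 0·4 = 30 + 4 + 0 = 34
|a| = √(5² + 4² + 0²) = √41 ≈ 6.403
|b| = √(6² + 1² + 4²) = √53 ≈ 7.28
cos θ = (a·b)/(|a||b|) = 34/(6.403·7.28) ≈ 0.7294
θ = arccos(0.7294) ≈ 43.17°

43.17°


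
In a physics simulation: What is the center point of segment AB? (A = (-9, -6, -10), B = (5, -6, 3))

M = ((x₁+x₂)/2, (y₁+y₂)/2, (z₁+z₂)/2)
  = ((-9 + 5)/2, (-6 - 6)/2, (-10 + 3)/2)
  = (-4/2, -12/2, -7/2)
  = (-2, -6, -3.5)

(-2, -6, -3.5)


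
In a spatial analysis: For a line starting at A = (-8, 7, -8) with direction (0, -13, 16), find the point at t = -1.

P(t) = A + t·d
  = (-8 + 0·(-1), 7 + (-13)·(-1), -8 + 16·(-1))
  = (-8 + 0, 7 + 13, -8 - 16)
  = (-8, 20, -24)

(-8, 20, -24)


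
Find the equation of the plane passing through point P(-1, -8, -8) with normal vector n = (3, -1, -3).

The plane through P with normal n = (a, b, c) satisfies n·(r - P) = 0,
i.e. ax + by + cz = a·x₀ + b·y₀ + c·z₀.
d = 3·(-1) + (-1)·(-8) + (-3)·(-8)
  = -3 + 8 + 24
  = 29
Equation: 3x - y - 3z = 29

3x - y - 3z = 29


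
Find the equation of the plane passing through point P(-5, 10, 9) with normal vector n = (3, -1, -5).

The plane through P with normal n = (a, b, c) satisfies n·(r - P) = 0,
i.e. ax + by + cz = a·x₀ + b·y₀ + c·z₀.
d = 3·(-5) + (-1)·10 + (-5)·9
  = -15 - 10 - 45
  = -70
Equation: 3x - y - 5z = -70

3x - y - 5z = -70


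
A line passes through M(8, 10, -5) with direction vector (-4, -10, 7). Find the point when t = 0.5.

P(t) = M + t·d
  = (8 + (-4)·0.5, 10 + (-10)·0.5, -5 + 7·0.5)
  = (8 - 2, 10 - 5, -5 + 3.5)
  = (6, 5, -1.5)

(6, 5, -1.5)


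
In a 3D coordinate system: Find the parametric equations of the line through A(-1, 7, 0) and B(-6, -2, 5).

Direction vector d = B - A = (-6 + 1, -2 - 7, 5 + 0) = (-5, -9, 5)
Parametric form r = A + t·d:
x = -1 - 5t, y = 7 - 9t, z = 0 + 5t

x = -1 - 5t, y = 7 - 9t, z = 0 + 5t


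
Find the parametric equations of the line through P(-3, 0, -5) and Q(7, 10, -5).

Direction vector d = Q - P = (7 + 3, 10 + 0, -5 + 5) = (10, 10, 0)
Parametric form r = P + t·d:
x = -3 + 10t, y = 0 + 10t, z = -5

x = -3 + 10t, y = 0 + 10t, z = -5


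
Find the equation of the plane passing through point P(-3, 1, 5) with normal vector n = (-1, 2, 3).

The plane through P with normal n = (a, b, c) satisfies n·(r - P) = 0,
i.e. ax + by + cz = a·x₀ + b·y₀ + c·z₀.
d = (-1)·(-3) + 2·1 + 3·5
  = 3 + 2 + 15
  = 20
Equation: -x + 2y + 3z = 20

-x + 2y + 3z = 20


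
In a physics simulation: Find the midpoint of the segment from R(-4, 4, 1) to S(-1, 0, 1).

M = ((x₁+x₂)/2, (y₁+y₂)/2, (z₁+z₂)/2)
  = ((-4 - 1)/2, (4 + 0)/2, (1 + 1)/2)
  = (-5/2, 4/2, 2/2)
  = (-2.5, 2, 1)

(-2.5, 2, 1)


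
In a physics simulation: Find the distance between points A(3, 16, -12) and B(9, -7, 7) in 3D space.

d = √[(x₂-x₁)² + (y₂-y₁)² + (z₂-z₁)²]
  = √[6² + (-23)² + 19²]
  = √[36 + 529 + 361]
  = √926
  ≈ 30.43

30.43


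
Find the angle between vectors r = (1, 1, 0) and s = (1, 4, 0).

r·s = 1·1 + 1·4 + 0·0 = 1 + 4 + 0 = 5
|r| = √(1² + 1² + 0²) = √2 ≈ 1.414
|s| = √(1² + 4² + 0²) = √17 ≈ 4.123
cos θ = (r·s)/(|r||s|) = 5/(1.414·4.123) ≈ 0.8575
θ = arccos(0.8575) ≈ 30.96°

30.96°


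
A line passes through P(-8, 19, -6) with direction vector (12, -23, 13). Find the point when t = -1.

P(t) = P + t·d
  = (-8 + 12·(-1), 19 + (-23)·(-1), -6 + 13·(-1))
  = (-8 - 12, 19 + 23, -6 - 13)
  = (-20, 42, -19)

(-20, 42, -19)


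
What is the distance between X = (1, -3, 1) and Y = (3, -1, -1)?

d = √[(x₂-x₁)² + (y₂-y₁)² + (z₂-z₁)²]
  = √[2² + 2² + (-2)²]
  = √[4 + 4 + 4]
  = √12
  ≈ 3.464

3.464


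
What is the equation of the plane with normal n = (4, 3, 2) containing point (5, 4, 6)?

The plane through P with normal n = (a, b, c) satisfies n·(r - P) = 0,
i.e. ax + by + cz = a·x₀ + b·y₀ + c·z₀.
d = 4·5 + 3·4 + 2·6
  = 20 + 12 + 12
  = 44
Equation: 4x + 3y + 2z = 44

4x + 3y + 2z = 44


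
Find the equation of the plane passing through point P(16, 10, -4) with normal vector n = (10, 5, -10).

The plane through P with normal n = (a, b, c) satisfies n·(r - P) = 0,
i.e. ax + by + cz = a·x₀ + b·y₀ + c·z₀.
d = 10·16 + 5·10 + (-10)·(-4)
  = 160 + 50 + 40
  = 250
Equation: 10x + 5y - 10z = 250

10x + 5y - 10z = 250


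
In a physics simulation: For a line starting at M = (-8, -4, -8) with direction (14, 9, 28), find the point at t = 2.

P(t) = M + t·d
  = (-8 + 14·2, -4 + 9·2, -8 + 28·2)
  = (-8 + 28, -4 + 18, -8 + 56)
  = (20, 14, 48)

(20, 14, 48)


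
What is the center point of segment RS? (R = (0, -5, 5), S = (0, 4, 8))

M = ((x₁+x₂)/2, (y₁+y₂)/2, (z₁+z₂)/2)
  = ((0 + 0)/2, (-5 + 4)/2, (5 + 8)/2)
  = (0/2, -1/2, 13/2)
  = (0, -0.5, 6.5)

(0, -0.5, 6.5)


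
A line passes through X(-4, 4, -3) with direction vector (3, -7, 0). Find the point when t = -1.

P(t) = X + t·d
  = (-4 + 3·(-1), 4 + (-7)·(-1), -3 + 0·(-1))
  = (-4 - 3, 4 + 7, -3 + 0)
  = (-7, 11, -3)

(-7, 11, -3)


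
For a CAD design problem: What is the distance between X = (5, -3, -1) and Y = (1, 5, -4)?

d = √[(x₂-x₁)² + (y₂-y₁)² + (z₂-z₁)²]
  = √[(-4)² + 8² + (-3)²]
  = √[16 + 64 + 9]
  = √89
  ≈ 9.434

9.434


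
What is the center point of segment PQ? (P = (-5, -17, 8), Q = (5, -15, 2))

M = ((x₁+x₂)/2, (y₁+y₂)/2, (z₁+z₂)/2)
  = ((-5 + 5)/2, (-17 - 15)/2, (8 + 2)/2)
  = (0/2, -32/2, 10/2)
  = (0, -16, 5)

(0, -16, 5)


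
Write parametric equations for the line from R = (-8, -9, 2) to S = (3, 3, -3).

Direction vector d = S - R = (3 + 8, 3 + 9, -3 - 2) = (11, 12, -5)
Parametric form r = R + t·d:
x = -8 + 11t, y = -9 + 12t, z = 2 - 5t

x = -8 + 11t, y = -9 + 12t, z = 2 - 5t


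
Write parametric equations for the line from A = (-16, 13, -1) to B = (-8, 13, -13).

Direction vector d = B - A = (-8 + 16, 13 - 13, -13 + 1) = (8, 0, -12)
Parametric form r = A + t·d:
x = -16 + 8t, y = 13, z = -1 - 12t

x = -16 + 8t, y = 13, z = -1 - 12t


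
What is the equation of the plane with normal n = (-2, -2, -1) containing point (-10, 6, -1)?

The plane through P with normal n = (a, b, c) satisfies n·(r - P) = 0,
i.e. ax + by + cz = a·x₀ + b·y₀ + c·z₀.
d = (-2)·(-10) + (-2)·6 + (-1)·(-1)
  = 20 - 12 + 1
  = 9
Equation: -2x - 2y - z = 9

-2x - 2y - z = 9


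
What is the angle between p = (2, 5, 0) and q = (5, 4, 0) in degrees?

p·q = 2·5 + 5·4 + 0·0 = 10 + 20 + 0 = 30
|p| = √(2² + 5² + 0²) = √29 ≈ 5.385
|q| = √(5² + 4² + 0²) = √41 ≈ 6.403
cos θ = (p·q)/(|p||q|) = 30/(5.385·6.403) ≈ 0.87
θ = arccos(0.87) ≈ 29.54°

29.54°


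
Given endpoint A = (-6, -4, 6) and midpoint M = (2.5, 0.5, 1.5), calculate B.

B = 2M - A
  = (2·2.5 - (-6), 2·0.5 - (-4), 2·1.5 - 6)
  = (5 + 6, 1 + 4, 3 - 6)
  = (11, 5, -3)

(11, 5, -3)


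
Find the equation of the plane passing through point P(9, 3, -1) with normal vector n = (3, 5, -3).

The plane through P with normal n = (a, b, c) satisfies n·(r - P) = 0,
i.e. ax + by + cz = a·x₀ + b·y₀ + c·z₀.
d = 3·9 + 5·3 + (-3)·(-1)
  = 27 + 15 + 3
  = 45
Equation: 3x + 5y - 3z = 45

3x + 5y - 3z = 45


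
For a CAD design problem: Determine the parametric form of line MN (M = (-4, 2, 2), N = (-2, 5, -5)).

Direction vector d = N - M = (-2 + 4, 5 - 2, -5 - 2) = (2, 3, -7)
Parametric form r = M + t·d:
x = -4 + 2t, y = 2 + 3t, z = 2 - 7t

x = -4 + 2t, y = 2 + 3t, z = 2 - 7t


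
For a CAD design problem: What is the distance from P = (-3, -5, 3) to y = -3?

distance = |a·x₀ + b·y₀ + c·z₀ - d| / √(a² + b² + c²)
  = |0·(-3) + 1·(-5) + 0·3 - (-3)| / √(0² + 1² + 0²)
  = |0 - 5 + 0 + 3| / √(0 + 1 + 0)
  = |-2| / √1
  = 2 / 1
  ≈ 2

2


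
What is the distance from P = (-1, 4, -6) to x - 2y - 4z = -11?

distance = |a·x₀ + b·y₀ + c·z₀ - d| / √(a² + b² + c²)
  = |1·(-1) + (-2)·4 + (-4)·(-6) - (-11)| / √(1² + (-2)² + (-4)²)
  = |-1 - 8 + 24 + 11| / √(1 + 4 + 16)
  = |26| / √21
  = 26 / 4.583
  ≈ 5.674

5.674


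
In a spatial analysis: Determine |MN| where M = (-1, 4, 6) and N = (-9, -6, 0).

d = √[(x₂-x₁)² + (y₂-y₁)² + (z₂-z₁)²]
  = √[(-8)² + (-10)² + (-6)²]
  = √[64 + 100 + 36]
  = √200
  ≈ 14.14

14.14


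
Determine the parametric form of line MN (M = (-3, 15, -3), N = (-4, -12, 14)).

Direction vector d = N - M = (-4 + 3, -12 - 15, 14 + 3) = (-1, -27, 17)
Parametric form r = M + t·d:
x = -3 - t, y = 15 - 27t, z = -3 + 17t

x = -3 - t, y = 15 - 27t, z = -3 + 17t


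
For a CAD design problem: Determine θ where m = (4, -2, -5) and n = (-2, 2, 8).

m·n = 4·(-2) + (-2)·2 + (-5)·8 = -8 - 4 - 40 = -52
|m| = √(4² + (-2)² + (-5)²) = √45 ≈ 6.708
|n| = √((-2)² + 2² + 8²) = √72 ≈ 8.485
cos θ = (m·n)/(|m||n|) = -52/(6.708·8.485) ≈ -0.9135
θ = arccos(-0.9135) ≈ 156°

156°


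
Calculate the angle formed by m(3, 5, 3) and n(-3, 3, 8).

m·n = 3·(-3) + 5·3 + 3·8 = -9 + 15 + 24 = 30
|m| = √(3² + 5² + 3²) = √43 ≈ 6.557
|n| = √((-3)² + 3² + 8²) = √82 ≈ 9.055
cos θ = (m·n)/(|m||n|) = 30/(6.557·9.055) ≈ 0.5052
θ = arccos(0.5052) ≈ 59.65°

59.65°


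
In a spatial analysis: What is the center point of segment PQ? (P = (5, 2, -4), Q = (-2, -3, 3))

M = ((x₁+x₂)/2, (y₁+y₂)/2, (z₁+z₂)/2)
  = ((5 - 2)/2, (2 - 3)/2, (-4 + 3)/2)
  = (3/2, -1/2, -1/2)
  = (1.5, -0.5, -0.5)

(1.5, -0.5, -0.5)


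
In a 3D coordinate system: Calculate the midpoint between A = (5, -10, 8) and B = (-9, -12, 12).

M = ((x₁+x₂)/2, (y₁+y₂)/2, (z₁+z₂)/2)
  = ((5 - 9)/2, (-10 - 12)/2, (8 + 12)/2)
  = (-4/2, -22/2, 20/2)
  = (-2, -11, 10)

(-2, -11, 10)


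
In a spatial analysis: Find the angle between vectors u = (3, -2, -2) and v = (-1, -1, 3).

u·v = 3·(-1) + (-2)·(-1) + (-2)·3 = -3 + 2 - 6 = -7
|u| = √(3² + (-2)² + (-2)²) = √17 ≈ 4.123
|v| = √((-1)² + (-1)² + 3²) = √11 ≈ 3.317
cos θ = (u·v)/(|u||v|) = -7/(4.123·3.317) ≈ -0.5119
θ = arccos(-0.5119) ≈ 120.8°

120.8°


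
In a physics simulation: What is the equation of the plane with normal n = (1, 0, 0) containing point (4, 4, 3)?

The plane through P with normal n = (a, b, c) satisfies n·(r - P) = 0,
i.e. ax + by + cz = a·x₀ + b·y₀ + c·z₀.
d = 1·4 + 0·4 + 0·3
  = 4 + 0 + 0
  = 4
Equation: x = 4

x = 4


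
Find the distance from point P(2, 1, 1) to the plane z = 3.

distance = |a·x₀ + b·y₀ + c·z₀ - d| / √(a² + b² + c²)
  = |0·2 + 0·1 + 1·1 - 3| / √(0² + 0² + 1²)
  = |0 + 0 + 1 - 3| / √(0 + 0 + 1)
  = |-2| / √1
  = 2 / 1
  ≈ 2

2


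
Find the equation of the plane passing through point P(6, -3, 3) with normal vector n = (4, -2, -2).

The plane through P with normal n = (a, b, c) satisfies n·(r - P) = 0,
i.e. ax + by + cz = a·x₀ + b·y₀ + c·z₀.
d = 4·6 + (-2)·(-3) + (-2)·3
  = 24 + 6 - 6
  = 24
Equation: 4x - 2y - 2z = 24

4x - 2y - 2z = 24


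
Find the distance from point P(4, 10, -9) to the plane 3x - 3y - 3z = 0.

distance = |a·x₀ + b·y₀ + c·z₀ - d| / √(a² + b² + c²)
  = |3·4 + (-3)·10 + (-3)·(-9) - 0| / √(3² + (-3)² + (-3)²)
  = |12 - 30 + 27 + 0| / √(9 + 9 + 9)
  = |9| / √27
  = 9 / 5.196
  ≈ 1.732

1.732


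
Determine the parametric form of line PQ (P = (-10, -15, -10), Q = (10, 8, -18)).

Direction vector d = Q - P = (10 + 10, 8 + 15, -18 + 10) = (20, 23, -8)
Parametric form r = P + t·d:
x = -10 + 20t, y = -15 + 23t, z = -10 - 8t

x = -10 + 20t, y = -15 + 23t, z = -10 - 8t


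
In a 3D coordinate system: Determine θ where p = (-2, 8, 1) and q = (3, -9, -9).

p·q = (-2)·3 + 8·(-9) + 1·(-9) = -6 - 72 - 9 = -87
|p| = √((-2)² + 8² + 1²) = √69 ≈ 8.307
|q| = √(3² + (-9)² + (-9)²) = √171 ≈ 13.08
cos θ = (p·q)/(|p||q|) = -87/(8.307·13.08) ≈ -0.8009
θ = arccos(-0.8009) ≈ 143.2°

143.2°


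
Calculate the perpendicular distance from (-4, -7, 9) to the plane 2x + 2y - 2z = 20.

distance = |a·x₀ + b·y₀ + c·z₀ - d| / √(a² + b² + c²)
  = |2·(-4) + 2·(-7) + (-2)·9 - 20| / √(2² + 2² + (-2)²)
  = |-8 - 14 - 18 - 20| / √(4 + 4 + 4)
  = |-60| / √12
  = 60 / 3.464
  ≈ 17.32

17.32


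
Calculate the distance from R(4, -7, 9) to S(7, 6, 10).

d = √[(x₂-x₁)² + (y₂-y₁)² + (z₂-z₁)²]
  = √[3² + 13² + 1²]
  = √[9 + 169 + 1]
  = √179
  ≈ 13.38

13.38


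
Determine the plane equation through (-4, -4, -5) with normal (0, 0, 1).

The plane through P with normal n = (a, b, c) satisfies n·(r - P) = 0,
i.e. ax + by + cz = a·x₀ + b·y₀ + c·z₀.
d = 0·(-4) + 0·(-4) + 1·(-5)
  = 0 + 0 - 5
  = -5
Equation: z = -5

z = -5


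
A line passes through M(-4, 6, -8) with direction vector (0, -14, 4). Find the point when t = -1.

P(t) = M + t·d
  = (-4 + 0·(-1), 6 + (-14)·(-1), -8 + 4·(-1))
  = (-4 + 0, 6 + 14, -8 - 4)
  = (-4, 20, -12)

(-4, 20, -12)


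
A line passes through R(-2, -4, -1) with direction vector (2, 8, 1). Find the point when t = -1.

P(t) = R + t·d
  = (-2 + 2·(-1), -4 + 8·(-1), -1 + 1·(-1))
  = (-2 - 2, -4 - 8, -1 - 1)
  = (-4, -12, -2)

(-4, -12, -2)


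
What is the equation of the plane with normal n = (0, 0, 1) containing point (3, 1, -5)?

The plane through P with normal n = (a, b, c) satisfies n·(r - P) = 0,
i.e. ax + by + cz = a·x₀ + b·y₀ + c·z₀.
d = 0·3 + 0·1 + 1·(-5)
  = 0 + 0 - 5
  = -5
Equation: z = -5

z = -5


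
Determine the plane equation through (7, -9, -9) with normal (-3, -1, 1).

The plane through P with normal n = (a, b, c) satisfies n·(r - P) = 0,
i.e. ax + by + cz = a·x₀ + b·y₀ + c·z₀.
d = (-3)·7 + (-1)·(-9) + 1·(-9)
  = -21 + 9 - 9
  = -21
Equation: -3x - y + z = -21

-3x - y + z = -21


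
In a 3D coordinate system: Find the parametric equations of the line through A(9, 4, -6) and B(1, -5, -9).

Direction vector d = B - A = (1 - 9, -5 - 4, -9 + 6) = (-8, -9, -3)
Parametric form r = A + t·d:
x = 9 - 8t, y = 4 - 9t, z = -6 - 3t

x = 9 - 8t, y = 4 - 9t, z = -6 - 3t


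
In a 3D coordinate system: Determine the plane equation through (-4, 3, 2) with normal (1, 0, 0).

The plane through P with normal n = (a, b, c) satisfies n·(r - P) = 0,
i.e. ax + by + cz = a·x₀ + b·y₀ + c·z₀.
d = 1·(-4) + 0·3 + 0·2
  = -4 + 0 + 0
  = -4
Equation: x = -4

x = -4


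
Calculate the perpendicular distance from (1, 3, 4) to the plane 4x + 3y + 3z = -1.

distance = |a·x₀ + b·y₀ + c·z₀ - d| / √(a² + b² + c²)
  = |4·1 + 3·3 + 3·4 - (-1)| / √(4² + 3² + 3²)
  = |4 + 9 + 12 + 1| / √(16 + 9 + 9)
  = |26| / √34
  = 26 / 5.831
  ≈ 4.459

4.459


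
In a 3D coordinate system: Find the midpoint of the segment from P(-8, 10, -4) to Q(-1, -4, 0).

M = ((x₁+x₂)/2, (y₁+y₂)/2, (z₁+z₂)/2)
  = ((-8 - 1)/2, (10 - 4)/2, (-4 + 0)/2)
  = (-9/2, 6/2, -4/2)
  = (-4.5, 3, -2)

(-4.5, 3, -2)
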